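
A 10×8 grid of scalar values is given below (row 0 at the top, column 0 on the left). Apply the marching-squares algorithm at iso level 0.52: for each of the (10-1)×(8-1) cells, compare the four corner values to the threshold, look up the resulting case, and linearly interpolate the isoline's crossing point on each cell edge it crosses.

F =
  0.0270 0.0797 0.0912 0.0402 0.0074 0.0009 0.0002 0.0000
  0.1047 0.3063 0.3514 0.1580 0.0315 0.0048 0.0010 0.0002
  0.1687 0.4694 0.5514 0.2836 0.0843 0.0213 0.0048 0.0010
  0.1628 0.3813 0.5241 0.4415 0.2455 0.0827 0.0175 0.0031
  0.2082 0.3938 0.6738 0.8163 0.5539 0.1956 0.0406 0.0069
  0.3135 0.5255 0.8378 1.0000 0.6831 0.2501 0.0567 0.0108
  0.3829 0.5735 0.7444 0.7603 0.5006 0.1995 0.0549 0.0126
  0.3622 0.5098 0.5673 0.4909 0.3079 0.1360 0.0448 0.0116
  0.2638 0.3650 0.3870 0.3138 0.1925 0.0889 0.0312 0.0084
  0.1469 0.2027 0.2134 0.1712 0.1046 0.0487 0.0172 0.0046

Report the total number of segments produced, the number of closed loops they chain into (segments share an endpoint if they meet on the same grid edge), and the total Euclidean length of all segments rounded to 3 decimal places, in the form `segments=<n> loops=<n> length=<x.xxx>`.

cell (1,1): code 0100 → (1.843,2.000)–(2.000,1.617)
cell (1,2): code 1000 → (2.000,2.117)–(1.843,2.000)
cell (2,1): code 0110 → (2.000,1.617)–(3.000,1.971)
cell (2,2): code 1001 → (3.000,2.050)–(2.000,2.117)
cell (3,1): code 0110 → (3.000,1.971)–(4.000,1.451)
cell (3,2): code 1101 → (3.209,3.000)–(3.000,2.050)
cell (3,3): code 1100 → (3.890,4.000)–(3.209,3.000)
cell (3,4): code 1000 → (4.000,4.095)–(3.890,4.000)
cell (4,0): code 0100 → (4.958,1.000)–(5.000,0.974)
cell (4,1): code 1110 → (4.000,1.451)–(4.958,1.000)
cell (4,4): code 1001 → (5.000,4.377)–(4.000,4.095)
cell (5,0): code 0110 → (5.000,0.974)–(6.000,0.719)
cell (5,3): code 1011 → (6.000,3.925)–(5.894,4.000)
cell (5,4): code 0001 → (5.894,4.000)–(5.000,4.377)
cell (6,0): code 0010 → (6.000,0.719)–(6.840,1.000)
cell (6,1): code 0111 → (6.840,1.000)–(7.000,1.177)
cell (6,2): code 1011 → (7.000,2.619)–(6.892,3.000)
cell (6,3): code 0001 → (6.892,3.000)–(6.000,3.925)
cell (7,1): code 0010 → (7.000,1.177)–(7.262,2.000)
cell (7,2): code 0001 → (7.262,2.000)–(7.000,2.619)
total: 20 segments, chained into 1 closed loop(s), length Σ = 14.748518

segments=20 loops=1 length=14.749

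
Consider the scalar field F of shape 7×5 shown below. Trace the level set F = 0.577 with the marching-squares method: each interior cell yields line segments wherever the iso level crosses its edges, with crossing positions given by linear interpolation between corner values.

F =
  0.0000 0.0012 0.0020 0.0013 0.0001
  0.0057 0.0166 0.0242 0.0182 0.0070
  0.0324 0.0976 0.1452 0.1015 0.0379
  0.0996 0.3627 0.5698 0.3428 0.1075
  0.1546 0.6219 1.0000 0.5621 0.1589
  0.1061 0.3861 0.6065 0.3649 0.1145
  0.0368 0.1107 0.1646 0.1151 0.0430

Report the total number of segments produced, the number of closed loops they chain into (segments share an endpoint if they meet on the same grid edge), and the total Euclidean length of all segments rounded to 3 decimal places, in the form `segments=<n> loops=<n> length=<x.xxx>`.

segments=8 loops=1 length=5.859

cell (3,0): code 0100 → (3.827,1.000)–(4.000,0.904)
cell (3,1): code 1100 → (3.017,2.000)–(3.827,1.000)
cell (3,2): code 1000 → (4.000,2.966)–(3.017,2.000)
cell (4,0): code 0010 → (4.000,0.904)–(4.190,1.000)
cell (4,1): code 0111 → (4.190,1.000)–(5.000,1.866)
cell (4,2): code 1001 → (5.000,2.122)–(4.000,2.966)
cell (5,1): code 0010 → (5.000,1.866)–(5.067,2.000)
cell (5,2): code 0001 → (5.067,2.000)–(5.000,2.122)
total: 8 segments, chained into 1 closed loop(s), length Σ = 5.859477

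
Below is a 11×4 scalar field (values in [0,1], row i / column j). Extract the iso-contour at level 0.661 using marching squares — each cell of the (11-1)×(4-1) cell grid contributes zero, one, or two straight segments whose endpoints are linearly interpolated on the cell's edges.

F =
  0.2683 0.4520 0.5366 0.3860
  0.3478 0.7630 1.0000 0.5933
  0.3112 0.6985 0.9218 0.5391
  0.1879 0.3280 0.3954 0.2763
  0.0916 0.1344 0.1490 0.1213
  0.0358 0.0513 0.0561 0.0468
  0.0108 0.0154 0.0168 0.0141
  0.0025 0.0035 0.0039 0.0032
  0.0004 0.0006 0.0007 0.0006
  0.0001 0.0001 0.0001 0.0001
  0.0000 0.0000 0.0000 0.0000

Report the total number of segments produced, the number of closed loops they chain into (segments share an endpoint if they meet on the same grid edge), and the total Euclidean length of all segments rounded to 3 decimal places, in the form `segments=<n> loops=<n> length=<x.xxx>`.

cell (0,0): code 0100 → (0.672,1.000)–(1.000,0.754)
cell (0,1): code 1100 → (0.268,2.000)–(0.672,1.000)
cell (0,2): code 1000 → (1.000,2.834)–(0.268,2.000)
cell (1,0): code 0110 → (1.000,0.754)–(2.000,0.903)
cell (1,2): code 1001 → (2.000,2.681)–(1.000,2.834)
cell (2,0): code 0010 → (2.000,0.903)–(2.101,1.000)
cell (2,1): code 0011 → (2.101,1.000)–(2.495,2.000)
cell (2,2): code 0001 → (2.495,2.000)–(2.000,2.681)
total: 8 segments, chained into 1 closed loop(s), length Σ = 6.677195

segments=8 loops=1 length=6.677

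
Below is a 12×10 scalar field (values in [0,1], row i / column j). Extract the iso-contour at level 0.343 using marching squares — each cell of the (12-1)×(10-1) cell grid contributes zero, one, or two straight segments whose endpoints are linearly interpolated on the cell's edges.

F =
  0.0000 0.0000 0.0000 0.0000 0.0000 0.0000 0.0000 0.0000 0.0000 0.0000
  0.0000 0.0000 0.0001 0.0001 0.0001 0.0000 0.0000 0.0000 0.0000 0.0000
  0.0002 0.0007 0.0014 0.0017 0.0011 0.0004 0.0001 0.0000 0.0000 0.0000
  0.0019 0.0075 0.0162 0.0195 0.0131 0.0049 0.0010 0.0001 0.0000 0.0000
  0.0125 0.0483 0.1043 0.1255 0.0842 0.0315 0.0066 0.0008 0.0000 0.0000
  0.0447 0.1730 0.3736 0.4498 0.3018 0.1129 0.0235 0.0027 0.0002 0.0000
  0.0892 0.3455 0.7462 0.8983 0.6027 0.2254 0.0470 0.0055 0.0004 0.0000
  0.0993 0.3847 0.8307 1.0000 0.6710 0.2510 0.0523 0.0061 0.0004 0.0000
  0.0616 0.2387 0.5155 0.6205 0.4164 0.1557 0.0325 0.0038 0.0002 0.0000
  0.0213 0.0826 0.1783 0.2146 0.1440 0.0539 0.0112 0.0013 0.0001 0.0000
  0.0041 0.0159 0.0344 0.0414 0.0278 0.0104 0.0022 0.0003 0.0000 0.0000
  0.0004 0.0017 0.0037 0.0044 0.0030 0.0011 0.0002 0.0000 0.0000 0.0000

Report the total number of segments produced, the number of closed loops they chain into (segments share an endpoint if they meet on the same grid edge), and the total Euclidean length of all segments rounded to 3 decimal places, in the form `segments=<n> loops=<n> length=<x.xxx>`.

segments=16 loops=1 length=12.291

cell (4,1): code 0100 → (4.886,2.000)–(5.000,1.847)
cell (4,2): code 1100 → (4.671,3.000)–(4.886,2.000)
cell (4,3): code 1000 → (5.000,3.722)–(4.671,3.000)
cell (5,0): code 0100 → (5.986,1.000)–(6.000,0.990)
cell (5,1): code 1110 → (5.000,1.847)–(5.986,1.000)
cell (5,3): code 1101 → (5.137,4.000)–(5.000,3.722)
cell (5,4): code 1000 → (6.000,4.688)–(5.137,4.000)
cell (6,0): code 0110 → (6.000,0.990)–(7.000,0.854)
cell (6,4): code 1001 → (7.000,4.781)–(6.000,4.688)
cell (7,0): code 0010 → (7.000,0.854)–(7.286,1.000)
cell (7,1): code 0111 → (7.286,1.000)–(8.000,1.377)
cell (7,4): code 1001 → (8.000,4.282)–(7.000,4.781)
cell (8,1): code 0010 → (8.000,1.377)–(8.512,2.000)
cell (8,2): code 0011 → (8.512,2.000)–(8.684,3.000)
cell (8,3): code 0011 → (8.684,3.000)–(8.269,4.000)
cell (8,4): code 0001 → (8.269,4.000)–(8.000,4.282)
total: 16 segments, chained into 1 closed loop(s), length Σ = 12.290699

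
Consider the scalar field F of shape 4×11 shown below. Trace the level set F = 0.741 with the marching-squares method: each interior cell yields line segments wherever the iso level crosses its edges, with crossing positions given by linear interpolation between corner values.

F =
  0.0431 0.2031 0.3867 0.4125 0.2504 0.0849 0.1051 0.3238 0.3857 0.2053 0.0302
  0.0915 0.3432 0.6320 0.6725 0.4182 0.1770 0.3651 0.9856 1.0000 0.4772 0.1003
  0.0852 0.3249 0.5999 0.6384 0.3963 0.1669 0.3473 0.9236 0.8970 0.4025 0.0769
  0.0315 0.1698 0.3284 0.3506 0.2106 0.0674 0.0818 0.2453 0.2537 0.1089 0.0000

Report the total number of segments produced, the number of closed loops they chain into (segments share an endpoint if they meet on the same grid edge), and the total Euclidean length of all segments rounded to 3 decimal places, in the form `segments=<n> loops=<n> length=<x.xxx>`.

segments=8 loops=1 length=6.025

cell (0,6): code 0100 → (0.630,7.000)–(1.000,6.606)
cell (0,7): code 1100 → (0.578,8.000)–(0.630,7.000)
cell (0,8): code 1000 → (1.000,8.495)–(0.578,8.000)
cell (1,6): code 0110 → (1.000,6.606)–(2.000,6.683)
cell (1,8): code 1001 → (2.000,8.315)–(1.000,8.495)
cell (2,6): code 0010 → (2.000,6.683)–(2.269,7.000)
cell (2,7): code 0011 → (2.269,7.000)–(2.242,8.000)
cell (2,8): code 0001 → (2.242,8.000)–(2.000,8.315)
total: 8 segments, chained into 1 closed loop(s), length Σ = 6.025326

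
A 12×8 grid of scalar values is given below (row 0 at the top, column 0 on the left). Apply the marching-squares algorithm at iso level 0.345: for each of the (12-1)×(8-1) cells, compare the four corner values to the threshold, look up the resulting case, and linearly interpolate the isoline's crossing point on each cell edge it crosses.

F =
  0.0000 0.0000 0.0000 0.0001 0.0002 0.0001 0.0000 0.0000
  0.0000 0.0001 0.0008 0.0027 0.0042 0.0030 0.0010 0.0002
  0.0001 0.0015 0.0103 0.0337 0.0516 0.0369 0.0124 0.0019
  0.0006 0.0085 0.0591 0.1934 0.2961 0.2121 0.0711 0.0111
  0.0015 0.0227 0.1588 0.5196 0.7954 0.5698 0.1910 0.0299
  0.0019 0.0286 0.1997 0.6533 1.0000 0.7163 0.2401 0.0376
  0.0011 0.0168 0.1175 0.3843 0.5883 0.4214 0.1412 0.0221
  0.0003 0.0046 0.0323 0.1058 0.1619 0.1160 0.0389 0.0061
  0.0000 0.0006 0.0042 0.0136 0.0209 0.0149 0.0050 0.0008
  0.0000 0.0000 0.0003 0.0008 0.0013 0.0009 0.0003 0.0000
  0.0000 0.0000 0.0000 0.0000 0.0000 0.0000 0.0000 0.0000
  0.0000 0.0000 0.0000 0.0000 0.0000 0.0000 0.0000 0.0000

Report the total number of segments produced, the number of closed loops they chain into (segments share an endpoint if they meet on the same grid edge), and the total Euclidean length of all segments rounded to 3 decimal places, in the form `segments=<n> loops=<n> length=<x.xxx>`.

segments=12 loops=1 length=10.691

cell (3,2): code 0100 → (3.465,3.000)–(4.000,2.516)
cell (3,3): code 1100 → (3.098,4.000)–(3.465,3.000)
cell (3,4): code 1100 → (3.372,5.000)–(3.098,4.000)
cell (3,5): code 1000 → (4.000,5.593)–(3.372,5.000)
cell (4,2): code 0110 → (4.000,2.516)–(5.000,2.320)
cell (4,5): code 1001 → (5.000,5.780)–(4.000,5.593)
cell (5,2): code 0110 → (5.000,2.320)–(6.000,2.853)
cell (5,5): code 1001 → (6.000,5.273)–(5.000,5.780)
cell (6,2): code 0010 → (6.000,2.853)–(6.141,3.000)
cell (6,3): code 0011 → (6.141,3.000)–(6.571,4.000)
cell (6,4): code 0011 → (6.571,4.000)–(6.250,5.000)
cell (6,5): code 0001 → (6.250,5.000)–(6.000,5.273)
total: 12 segments, chained into 1 closed loop(s), length Σ = 10.690560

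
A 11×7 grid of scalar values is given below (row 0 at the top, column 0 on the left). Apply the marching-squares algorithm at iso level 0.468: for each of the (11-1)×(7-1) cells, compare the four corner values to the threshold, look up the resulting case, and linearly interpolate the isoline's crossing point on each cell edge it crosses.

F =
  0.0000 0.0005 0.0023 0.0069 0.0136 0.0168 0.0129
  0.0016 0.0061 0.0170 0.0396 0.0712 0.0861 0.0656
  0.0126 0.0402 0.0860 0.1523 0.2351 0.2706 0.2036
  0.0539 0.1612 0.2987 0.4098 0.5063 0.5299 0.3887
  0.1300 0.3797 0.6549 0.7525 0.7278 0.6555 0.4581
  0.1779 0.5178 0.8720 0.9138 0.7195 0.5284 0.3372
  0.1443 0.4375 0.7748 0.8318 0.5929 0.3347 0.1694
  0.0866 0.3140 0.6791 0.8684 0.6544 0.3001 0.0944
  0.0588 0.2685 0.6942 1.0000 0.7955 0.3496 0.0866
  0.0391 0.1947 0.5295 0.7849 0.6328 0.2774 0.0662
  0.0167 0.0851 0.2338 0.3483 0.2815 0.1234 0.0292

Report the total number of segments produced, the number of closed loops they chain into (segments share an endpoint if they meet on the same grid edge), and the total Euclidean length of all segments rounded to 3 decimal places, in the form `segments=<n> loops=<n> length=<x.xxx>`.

segments=24 loops=1 length=19.467

cell (2,3): code 0100 → (2.859,4.000)–(3.000,3.603)
cell (2,4): code 1100 → (2.761,5.000)–(2.859,4.000)
cell (2,5): code 1000 → (3.000,5.438)–(2.761,5.000)
cell (3,1): code 0100 → (3.475,2.000)–(4.000,1.321)
cell (3,2): code 1100 → (3.170,3.000)–(3.475,2.000)
cell (3,3): code 1110 → (3.000,3.603)–(3.170,3.000)
cell (3,5): code 1001 → (4.000,5.950)–(3.000,5.438)
cell (4,0): code 0100 → (4.639,1.000)–(5.000,0.853)
cell (4,1): code 1110 → (4.000,1.321)–(4.639,1.000)
cell (4,5): code 1001 → (5.000,5.316)–(4.000,5.950)
cell (5,0): code 0010 → (5.000,0.853)–(5.620,1.000)
cell (5,1): code 0111 → (5.620,1.000)–(6.000,1.090)
cell (5,4): code 1011 → (6.000,4.484)–(5.312,5.000)
cell (5,5): code 0001 → (5.312,5.000)–(5.000,5.316)
cell (6,1): code 0110 → (6.000,1.090)–(7.000,1.422)
cell (6,4): code 1001 → (7.000,4.526)–(6.000,4.484)
cell (7,1): code 0110 → (7.000,1.422)–(8.000,1.469)
cell (7,4): code 1001 → (8.000,4.734)–(7.000,4.526)
cell (8,1): code 0110 → (8.000,1.469)–(9.000,1.816)
cell (8,4): code 1001 → (9.000,4.464)–(8.000,4.734)
cell (9,1): code 0010 → (9.000,1.816)–(9.208,2.000)
cell (9,2): code 0011 → (9.208,2.000)–(9.726,3.000)
cell (9,3): code 0011 → (9.726,3.000)–(9.469,4.000)
cell (9,4): code 0001 → (9.469,4.000)–(9.000,4.464)
total: 24 segments, chained into 1 closed loop(s), length Σ = 19.466612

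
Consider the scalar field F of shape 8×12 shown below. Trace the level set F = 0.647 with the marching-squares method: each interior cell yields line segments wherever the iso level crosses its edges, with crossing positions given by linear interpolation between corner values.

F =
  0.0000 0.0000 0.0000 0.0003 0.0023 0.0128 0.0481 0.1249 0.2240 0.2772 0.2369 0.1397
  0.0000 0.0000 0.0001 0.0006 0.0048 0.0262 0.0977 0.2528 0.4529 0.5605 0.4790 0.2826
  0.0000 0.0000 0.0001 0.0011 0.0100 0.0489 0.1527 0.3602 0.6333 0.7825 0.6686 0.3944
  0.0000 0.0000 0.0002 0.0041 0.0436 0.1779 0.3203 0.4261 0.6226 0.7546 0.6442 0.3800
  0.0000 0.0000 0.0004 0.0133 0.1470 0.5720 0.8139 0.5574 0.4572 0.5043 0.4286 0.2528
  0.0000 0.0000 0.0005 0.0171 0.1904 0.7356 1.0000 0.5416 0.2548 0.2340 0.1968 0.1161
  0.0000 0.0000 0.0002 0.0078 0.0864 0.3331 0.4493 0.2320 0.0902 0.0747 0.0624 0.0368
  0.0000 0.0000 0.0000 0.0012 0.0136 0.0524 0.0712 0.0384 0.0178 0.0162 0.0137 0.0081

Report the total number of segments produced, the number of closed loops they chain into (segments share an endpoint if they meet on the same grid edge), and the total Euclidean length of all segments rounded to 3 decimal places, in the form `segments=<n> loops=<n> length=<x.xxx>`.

segments=16 loops=2 length=12.335

cell (1,8): code 0100 → (1.390,9.000)–(2.000,8.092)
cell (1,9): code 1100 → (1.886,10.000)–(1.390,9.000)
cell (1,10): code 1000 → (2.000,10.079)–(1.886,10.000)
cell (2,8): code 0110 → (2.000,8.092)–(3.000,8.185)
cell (2,9): code 1011 → (3.000,9.975)–(2.885,10.000)
cell (2,10): code 0001 → (2.885,10.000)–(2.000,10.079)
cell (3,5): code 0100 → (3.662,6.000)–(4.000,5.310)
cell (3,6): code 1000 → (4.000,6.651)–(3.662,6.000)
cell (3,8): code 0010 → (3.000,8.185)–(3.430,9.000)
cell (3,9): code 0001 → (3.430,9.000)–(3.000,9.975)
cell (4,4): code 0100 → (4.458,5.000)–(5.000,4.837)
cell (4,5): code 1110 → (4.000,5.310)–(4.458,5.000)
cell (4,6): code 1001 → (5.000,6.770)–(4.000,6.651)
cell (5,4): code 0010 → (5.000,4.837)–(5.220,5.000)
cell (5,5): code 0011 → (5.220,5.000)–(5.641,6.000)
cell (5,6): code 0001 → (5.641,6.000)–(5.000,6.770)
total: 16 segments, chained into 2 closed loop(s), length Σ = 12.334674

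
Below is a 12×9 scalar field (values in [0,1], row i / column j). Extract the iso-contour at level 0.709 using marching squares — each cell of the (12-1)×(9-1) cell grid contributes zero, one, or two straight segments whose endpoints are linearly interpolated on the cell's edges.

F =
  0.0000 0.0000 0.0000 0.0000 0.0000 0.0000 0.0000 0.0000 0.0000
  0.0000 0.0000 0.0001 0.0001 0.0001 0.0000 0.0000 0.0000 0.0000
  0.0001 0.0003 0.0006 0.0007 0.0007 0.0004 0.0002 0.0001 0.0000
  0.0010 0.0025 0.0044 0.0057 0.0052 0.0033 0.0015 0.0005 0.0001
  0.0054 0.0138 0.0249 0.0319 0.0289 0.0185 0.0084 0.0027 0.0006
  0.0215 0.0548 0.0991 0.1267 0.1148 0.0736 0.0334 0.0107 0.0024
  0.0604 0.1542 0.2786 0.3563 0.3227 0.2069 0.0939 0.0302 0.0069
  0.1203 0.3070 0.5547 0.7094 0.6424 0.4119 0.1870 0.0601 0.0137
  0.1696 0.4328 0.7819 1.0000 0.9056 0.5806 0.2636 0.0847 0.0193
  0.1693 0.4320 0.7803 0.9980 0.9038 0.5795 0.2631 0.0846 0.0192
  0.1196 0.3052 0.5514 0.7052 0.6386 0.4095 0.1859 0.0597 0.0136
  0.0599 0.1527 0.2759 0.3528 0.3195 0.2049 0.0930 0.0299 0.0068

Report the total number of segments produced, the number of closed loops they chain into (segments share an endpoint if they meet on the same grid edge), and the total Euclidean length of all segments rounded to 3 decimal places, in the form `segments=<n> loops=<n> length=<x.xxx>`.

cell (6,2): code 0100 → (6.999,3.000)–(7.000,2.997)
cell (6,3): code 1000 → (7.000,3.006)–(6.999,3.000)
cell (7,1): code 0100 → (7.679,2.000)–(8.000,1.791)
cell (7,2): code 1110 → (7.000,2.997)–(7.679,2.000)
cell (7,3): code 1101 → (7.253,4.000)–(7.000,3.006)
cell (7,4): code 1000 → (8.000,4.605)–(7.253,4.000)
cell (8,1): code 0110 → (8.000,1.791)–(9.000,1.795)
cell (8,4): code 1001 → (9.000,4.601)–(8.000,4.605)
cell (9,1): code 0010 → (9.000,1.795)–(9.311,2.000)
cell (9,2): code 0011 → (9.311,2.000)–(9.987,3.000)
cell (9,3): code 0011 → (9.987,3.000)–(9.735,4.000)
cell (9,4): code 0001 → (9.735,4.000)–(9.000,4.601)
total: 12 segments, chained into 1 closed loop(s), length Σ = 9.145123

segments=12 loops=1 length=9.145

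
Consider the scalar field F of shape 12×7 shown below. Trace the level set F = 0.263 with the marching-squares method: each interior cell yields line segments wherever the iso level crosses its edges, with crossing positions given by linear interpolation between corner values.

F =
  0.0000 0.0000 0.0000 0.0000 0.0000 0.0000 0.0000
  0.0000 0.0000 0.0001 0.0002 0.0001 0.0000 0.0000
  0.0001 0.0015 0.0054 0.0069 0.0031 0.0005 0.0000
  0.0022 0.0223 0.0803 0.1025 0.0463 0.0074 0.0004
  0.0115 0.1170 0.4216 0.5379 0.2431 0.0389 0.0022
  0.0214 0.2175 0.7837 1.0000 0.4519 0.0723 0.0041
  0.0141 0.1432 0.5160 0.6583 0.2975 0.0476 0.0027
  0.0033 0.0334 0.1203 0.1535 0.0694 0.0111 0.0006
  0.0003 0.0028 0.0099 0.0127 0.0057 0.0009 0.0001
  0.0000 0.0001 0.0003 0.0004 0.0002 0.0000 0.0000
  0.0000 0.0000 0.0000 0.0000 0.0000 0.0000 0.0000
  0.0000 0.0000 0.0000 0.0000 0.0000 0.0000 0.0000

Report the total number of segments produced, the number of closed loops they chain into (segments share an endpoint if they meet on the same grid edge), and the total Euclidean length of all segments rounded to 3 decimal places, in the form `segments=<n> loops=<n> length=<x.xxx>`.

cell (3,1): code 0100 → (3.535,2.000)–(4.000,1.479)
cell (3,2): code 1100 → (3.369,3.000)–(3.535,2.000)
cell (3,3): code 1000 → (4.000,3.932)–(3.369,3.000)
cell (4,1): code 0110 → (4.000,1.479)–(5.000,1.080)
cell (4,3): code 1101 → (4.095,4.000)–(4.000,3.932)
cell (4,4): code 1000 → (5.000,4.498)–(4.095,4.000)
cell (5,1): code 0110 → (5.000,1.080)–(6.000,1.321)
cell (5,4): code 1001 → (6.000,4.138)–(5.000,4.498)
cell (6,1): code 0010 → (6.000,1.321)–(6.639,2.000)
cell (6,2): code 0011 → (6.639,2.000)–(6.783,3.000)
cell (6,3): code 0011 → (6.783,3.000)–(6.151,4.000)
cell (6,4): code 0001 → (6.151,4.000)–(6.000,4.138)
total: 12 segments, chained into 1 closed loop(s), length Σ = 10.485427

segments=12 loops=1 length=10.485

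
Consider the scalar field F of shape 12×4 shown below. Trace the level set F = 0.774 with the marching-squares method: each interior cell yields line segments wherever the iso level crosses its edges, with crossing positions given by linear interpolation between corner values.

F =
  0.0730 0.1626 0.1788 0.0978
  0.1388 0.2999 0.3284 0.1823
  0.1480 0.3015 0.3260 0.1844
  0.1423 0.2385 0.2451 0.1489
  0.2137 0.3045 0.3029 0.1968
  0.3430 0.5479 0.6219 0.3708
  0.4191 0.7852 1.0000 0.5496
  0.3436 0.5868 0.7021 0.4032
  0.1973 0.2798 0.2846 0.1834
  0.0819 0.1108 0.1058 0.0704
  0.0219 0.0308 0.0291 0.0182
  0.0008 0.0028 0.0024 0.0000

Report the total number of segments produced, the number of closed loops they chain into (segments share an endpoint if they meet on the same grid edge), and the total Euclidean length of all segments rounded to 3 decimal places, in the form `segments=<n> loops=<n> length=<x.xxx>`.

cell (5,0): code 0100 → (5.953,1.000)–(6.000,0.969)
cell (5,1): code 1100 → (5.402,2.000)–(5.953,1.000)
cell (5,2): code 1000 → (6.000,2.502)–(5.402,2.000)
cell (6,0): code 0010 → (6.000,0.969)–(6.056,1.000)
cell (6,1): code 0011 → (6.056,1.000)–(6.759,2.000)
cell (6,2): code 0001 → (6.759,2.000)–(6.000,2.502)
total: 6 segments, chained into 1 closed loop(s), length Σ = 4.173884

segments=6 loops=1 length=4.174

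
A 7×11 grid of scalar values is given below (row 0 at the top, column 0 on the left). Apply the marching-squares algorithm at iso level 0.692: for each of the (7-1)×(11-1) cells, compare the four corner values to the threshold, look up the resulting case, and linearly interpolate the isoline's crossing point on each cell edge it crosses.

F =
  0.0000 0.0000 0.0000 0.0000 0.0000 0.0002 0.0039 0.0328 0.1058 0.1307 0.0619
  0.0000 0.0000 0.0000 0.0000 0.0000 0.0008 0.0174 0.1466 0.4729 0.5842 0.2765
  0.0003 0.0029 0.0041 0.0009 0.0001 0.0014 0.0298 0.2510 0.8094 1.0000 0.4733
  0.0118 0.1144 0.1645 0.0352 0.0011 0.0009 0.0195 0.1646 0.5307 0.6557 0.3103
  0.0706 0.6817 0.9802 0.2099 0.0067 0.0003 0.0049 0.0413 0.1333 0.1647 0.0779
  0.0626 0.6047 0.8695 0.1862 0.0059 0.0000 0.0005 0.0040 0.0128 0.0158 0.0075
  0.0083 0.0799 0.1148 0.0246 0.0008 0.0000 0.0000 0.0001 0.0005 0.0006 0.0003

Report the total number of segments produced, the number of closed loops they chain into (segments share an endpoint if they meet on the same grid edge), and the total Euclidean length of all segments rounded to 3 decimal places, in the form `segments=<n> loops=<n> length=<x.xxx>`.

cell (1,7): code 0100 → (1.651,8.000)–(2.000,7.790)
cell (1,8): code 1100 → (1.259,9.000)–(1.651,8.000)
cell (1,9): code 1000 → (2.000,9.585)–(1.259,9.000)
cell (2,7): code 0010 → (2.000,7.790)–(2.421,8.000)
cell (2,8): code 0011 → (2.421,8.000)–(2.895,9.000)
cell (2,9): code 0001 → (2.895,9.000)–(2.000,9.585)
cell (3,1): code 0100 → (3.647,2.000)–(4.000,1.035)
cell (3,2): code 1000 → (4.000,2.374)–(3.647,2.000)
cell (4,1): code 0110 → (4.000,1.035)–(5.000,1.330)
cell (4,2): code 1001 → (5.000,2.260)–(4.000,2.374)
cell (5,1): code 0010 → (5.000,1.330)–(5.235,2.000)
cell (5,2): code 0001 → (5.235,2.000)–(5.000,2.260)
total: 12 segments, chained into 2 closed loop(s), length Σ = 9.723705

segments=12 loops=2 length=9.724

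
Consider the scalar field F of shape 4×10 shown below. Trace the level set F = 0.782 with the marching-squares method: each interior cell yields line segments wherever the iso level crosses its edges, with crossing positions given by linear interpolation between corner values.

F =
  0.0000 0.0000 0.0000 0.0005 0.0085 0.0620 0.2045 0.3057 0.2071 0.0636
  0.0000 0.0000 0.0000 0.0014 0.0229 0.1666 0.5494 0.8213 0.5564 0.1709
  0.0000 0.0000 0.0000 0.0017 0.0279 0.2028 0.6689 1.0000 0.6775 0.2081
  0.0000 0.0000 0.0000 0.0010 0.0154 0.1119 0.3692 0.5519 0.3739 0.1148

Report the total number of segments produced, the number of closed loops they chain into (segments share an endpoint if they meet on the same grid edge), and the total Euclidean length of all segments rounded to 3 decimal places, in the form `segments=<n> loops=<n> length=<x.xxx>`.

segments=6 loops=1 length=4.237

cell (0,6): code 0100 → (0.924,7.000)–(1.000,6.855)
cell (0,7): code 1000 → (1.000,7.148)–(0.924,7.000)
cell (1,6): code 0110 → (1.000,6.855)–(2.000,6.342)
cell (1,7): code 1001 → (2.000,7.676)–(1.000,7.148)
cell (2,6): code 0010 → (2.000,6.342)–(2.486,7.000)
cell (2,7): code 0001 → (2.486,7.000)–(2.000,7.676)
total: 6 segments, chained into 1 closed loop(s), length Σ = 4.236641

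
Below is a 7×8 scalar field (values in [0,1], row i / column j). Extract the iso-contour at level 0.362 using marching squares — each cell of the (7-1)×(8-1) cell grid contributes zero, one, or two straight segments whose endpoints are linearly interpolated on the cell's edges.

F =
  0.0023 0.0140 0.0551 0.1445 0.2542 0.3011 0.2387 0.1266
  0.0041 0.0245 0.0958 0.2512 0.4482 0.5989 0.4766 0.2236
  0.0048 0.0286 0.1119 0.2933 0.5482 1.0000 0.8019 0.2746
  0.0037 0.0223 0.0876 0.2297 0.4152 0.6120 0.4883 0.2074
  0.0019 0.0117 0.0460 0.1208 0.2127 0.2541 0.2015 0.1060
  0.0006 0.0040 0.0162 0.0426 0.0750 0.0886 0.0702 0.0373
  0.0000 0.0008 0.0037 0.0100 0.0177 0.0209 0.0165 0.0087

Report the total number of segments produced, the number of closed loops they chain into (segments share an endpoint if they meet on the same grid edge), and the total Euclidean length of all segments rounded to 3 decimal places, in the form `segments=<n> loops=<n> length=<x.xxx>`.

cell (0,3): code 0100 → (0.556,4.000)–(1.000,3.562)
cell (0,4): code 1100 → (0.204,5.000)–(0.556,4.000)
cell (0,5): code 1100 → (0.518,6.000)–(0.204,5.000)
cell (0,6): code 1000 → (1.000,6.453)–(0.518,6.000)
cell (1,3): code 0110 → (1.000,3.562)–(2.000,3.270)
cell (1,6): code 1001 → (2.000,6.834)–(1.000,6.453)
cell (2,3): code 0110 → (2.000,3.270)–(3.000,3.713)
cell (2,6): code 1001 → (3.000,6.450)–(2.000,6.834)
cell (3,3): code 0010 → (3.000,3.713)–(3.263,4.000)
cell (3,4): code 0011 → (3.263,4.000)–(3.699,5.000)
cell (3,5): code 0011 → (3.699,5.000)–(3.440,6.000)
cell (3,6): code 0001 → (3.440,6.000)–(3.000,6.450)
total: 12 segments, chained into 1 closed loop(s), length Σ = 10.812369

segments=12 loops=1 length=10.812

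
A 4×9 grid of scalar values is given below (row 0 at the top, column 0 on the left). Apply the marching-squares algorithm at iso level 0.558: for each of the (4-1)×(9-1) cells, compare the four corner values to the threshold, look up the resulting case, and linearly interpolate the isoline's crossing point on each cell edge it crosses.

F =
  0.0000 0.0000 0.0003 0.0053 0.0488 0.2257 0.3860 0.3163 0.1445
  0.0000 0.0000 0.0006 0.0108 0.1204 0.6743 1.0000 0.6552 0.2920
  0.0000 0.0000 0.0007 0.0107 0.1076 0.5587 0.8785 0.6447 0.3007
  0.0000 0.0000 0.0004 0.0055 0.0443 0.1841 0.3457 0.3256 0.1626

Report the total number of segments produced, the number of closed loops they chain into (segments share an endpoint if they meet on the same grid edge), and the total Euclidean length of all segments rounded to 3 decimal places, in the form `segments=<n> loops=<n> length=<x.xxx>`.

segments=10 loops=1 length=7.530

cell (0,4): code 0100 → (0.741,5.000)–(1.000,4.790)
cell (0,5): code 1100 → (0.280,6.000)–(0.741,5.000)
cell (0,6): code 1100 → (0.713,7.000)–(0.280,6.000)
cell (0,7): code 1000 → (1.000,7.268)–(0.713,7.000)
cell (1,4): code 0110 → (1.000,4.790)–(2.000,4.998)
cell (1,7): code 1001 → (2.000,7.252)–(1.000,7.268)
cell (2,4): code 0010 → (2.000,4.998)–(2.002,5.000)
cell (2,5): code 0011 → (2.002,5.000)–(2.602,6.000)
cell (2,6): code 0011 → (2.602,6.000)–(2.272,7.000)
cell (2,7): code 0001 → (2.272,7.000)–(2.000,7.252)
total: 10 segments, chained into 1 closed loop(s), length Σ = 7.530267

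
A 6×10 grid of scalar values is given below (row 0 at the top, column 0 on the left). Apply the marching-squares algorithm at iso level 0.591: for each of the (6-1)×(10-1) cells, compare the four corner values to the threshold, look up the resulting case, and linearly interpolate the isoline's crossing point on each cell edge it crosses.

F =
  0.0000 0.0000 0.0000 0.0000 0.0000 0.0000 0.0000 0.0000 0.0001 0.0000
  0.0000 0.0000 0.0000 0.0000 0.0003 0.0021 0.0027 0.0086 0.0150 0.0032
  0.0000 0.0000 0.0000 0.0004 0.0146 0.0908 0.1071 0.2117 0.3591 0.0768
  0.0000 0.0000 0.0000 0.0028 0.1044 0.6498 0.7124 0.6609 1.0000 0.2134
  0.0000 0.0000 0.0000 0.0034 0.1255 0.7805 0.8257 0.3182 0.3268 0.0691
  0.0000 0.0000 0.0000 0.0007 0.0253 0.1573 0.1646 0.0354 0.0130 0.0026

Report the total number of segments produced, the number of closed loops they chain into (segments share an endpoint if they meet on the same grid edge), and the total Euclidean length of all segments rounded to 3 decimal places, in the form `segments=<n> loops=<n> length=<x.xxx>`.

segments=12 loops=1 length=9.949

cell (2,4): code 0100 → (2.895,5.000)–(3.000,4.892)
cell (2,5): code 1100 → (2.799,6.000)–(2.895,5.000)
cell (2,6): code 1100 → (2.844,7.000)–(2.799,6.000)
cell (2,7): code 1100 → (2.362,8.000)–(2.844,7.000)
cell (2,8): code 1000 → (3.000,8.520)–(2.362,8.000)
cell (3,4): code 0110 → (3.000,4.892)–(4.000,4.711)
cell (3,6): code 1011 → (4.000,6.462)–(3.204,7.000)
cell (3,7): code 0011 → (3.204,7.000)–(3.608,8.000)
cell (3,8): code 0001 → (3.608,8.000)–(3.000,8.520)
cell (4,4): code 0010 → (4.000,4.711)–(4.304,5.000)
cell (4,5): code 0011 → (4.304,5.000)–(4.355,6.000)
cell (4,6): code 0001 → (4.355,6.000)–(4.000,6.462)
total: 12 segments, chained into 1 closed loop(s), length Σ = 9.948618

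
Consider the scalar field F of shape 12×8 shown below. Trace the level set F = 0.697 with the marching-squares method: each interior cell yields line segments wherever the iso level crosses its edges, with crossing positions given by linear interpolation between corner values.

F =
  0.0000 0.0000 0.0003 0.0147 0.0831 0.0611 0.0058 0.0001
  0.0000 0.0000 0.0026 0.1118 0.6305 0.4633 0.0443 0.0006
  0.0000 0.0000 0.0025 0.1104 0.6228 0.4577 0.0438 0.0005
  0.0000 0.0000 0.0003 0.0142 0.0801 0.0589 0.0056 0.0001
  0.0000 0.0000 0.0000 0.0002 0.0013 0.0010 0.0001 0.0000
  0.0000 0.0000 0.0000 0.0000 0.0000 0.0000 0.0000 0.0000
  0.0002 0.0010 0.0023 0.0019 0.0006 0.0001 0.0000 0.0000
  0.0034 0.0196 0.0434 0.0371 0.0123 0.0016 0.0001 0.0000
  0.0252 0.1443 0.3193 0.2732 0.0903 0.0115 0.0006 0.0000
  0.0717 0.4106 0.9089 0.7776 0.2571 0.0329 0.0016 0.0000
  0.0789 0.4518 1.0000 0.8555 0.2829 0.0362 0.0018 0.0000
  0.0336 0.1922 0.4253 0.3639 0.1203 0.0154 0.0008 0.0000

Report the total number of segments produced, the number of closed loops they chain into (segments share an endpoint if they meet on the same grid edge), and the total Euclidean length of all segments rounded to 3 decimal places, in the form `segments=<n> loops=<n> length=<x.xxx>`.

segments=8 loops=1 length=6.024

cell (8,1): code 0100 → (8.641,2.000)–(9.000,1.575)
cell (8,2): code 1100 → (8.840,3.000)–(8.641,2.000)
cell (8,3): code 1000 → (9.000,3.155)–(8.840,3.000)
cell (9,1): code 0110 → (9.000,1.575)–(10.000,1.447)
cell (9,3): code 1001 → (10.000,3.277)–(9.000,3.155)
cell (10,1): code 0010 → (10.000,1.447)–(10.527,2.000)
cell (10,2): code 0011 → (10.527,2.000)–(10.322,3.000)
cell (10,3): code 0001 → (10.322,3.000)–(10.000,3.277)
total: 8 segments, chained into 1 closed loop(s), length Σ = 6.024071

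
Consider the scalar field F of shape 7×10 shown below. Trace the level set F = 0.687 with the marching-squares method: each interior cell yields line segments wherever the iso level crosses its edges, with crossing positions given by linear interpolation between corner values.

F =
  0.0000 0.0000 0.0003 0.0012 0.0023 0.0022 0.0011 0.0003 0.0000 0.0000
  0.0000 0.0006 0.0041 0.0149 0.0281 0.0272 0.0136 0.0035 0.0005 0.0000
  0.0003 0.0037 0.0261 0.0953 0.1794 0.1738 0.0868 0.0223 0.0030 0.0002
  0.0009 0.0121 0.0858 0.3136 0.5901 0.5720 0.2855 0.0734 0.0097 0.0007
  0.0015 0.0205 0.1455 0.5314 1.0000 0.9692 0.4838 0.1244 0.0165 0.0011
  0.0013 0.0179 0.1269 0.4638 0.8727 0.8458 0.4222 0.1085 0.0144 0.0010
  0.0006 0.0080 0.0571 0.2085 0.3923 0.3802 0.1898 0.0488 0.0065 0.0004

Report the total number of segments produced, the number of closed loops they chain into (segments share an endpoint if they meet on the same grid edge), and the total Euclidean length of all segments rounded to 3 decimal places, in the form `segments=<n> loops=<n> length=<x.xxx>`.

segments=8 loops=1 length=7.082

cell (3,3): code 0100 → (3.236,4.000)–(4.000,3.332)
cell (3,4): code 1100 → (3.290,5.000)–(3.236,4.000)
cell (3,5): code 1000 → (4.000,5.581)–(3.290,5.000)
cell (4,3): code 0110 → (4.000,3.332)–(5.000,3.546)
cell (4,5): code 1001 → (5.000,5.375)–(4.000,5.581)
cell (5,3): code 0010 → (5.000,3.546)–(5.387,4.000)
cell (5,4): code 0011 → (5.387,4.000)–(5.341,5.000)
cell (5,5): code 0001 → (5.341,5.000)–(5.000,5.375)
total: 8 segments, chained into 1 closed loop(s), length Σ = 7.081879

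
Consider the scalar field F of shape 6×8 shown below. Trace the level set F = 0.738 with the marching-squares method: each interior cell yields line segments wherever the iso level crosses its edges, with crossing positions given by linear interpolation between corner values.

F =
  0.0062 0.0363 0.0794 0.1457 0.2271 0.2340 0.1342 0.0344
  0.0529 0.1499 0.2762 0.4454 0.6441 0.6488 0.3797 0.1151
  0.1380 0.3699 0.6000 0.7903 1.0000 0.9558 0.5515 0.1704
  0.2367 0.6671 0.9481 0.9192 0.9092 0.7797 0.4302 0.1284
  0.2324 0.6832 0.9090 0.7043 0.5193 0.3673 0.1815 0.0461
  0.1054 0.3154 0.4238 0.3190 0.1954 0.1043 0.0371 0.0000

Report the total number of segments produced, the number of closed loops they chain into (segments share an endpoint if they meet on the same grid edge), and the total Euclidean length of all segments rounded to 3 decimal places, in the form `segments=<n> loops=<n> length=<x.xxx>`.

segments=14 loops=1 length=11.495

cell (1,2): code 0100 → (1.848,3.000)–(2.000,2.725)
cell (1,3): code 1100 → (1.264,4.000)–(1.848,3.000)
cell (1,4): code 1100 → (1.291,5.000)–(1.264,4.000)
cell (1,5): code 1000 → (2.000,5.539)–(1.291,5.000)
cell (2,1): code 0100 → (2.396,2.000)–(3.000,1.252)
cell (2,2): code 1110 → (2.000,2.725)–(2.396,2.000)
cell (2,5): code 1001 → (3.000,5.119)–(2.000,5.539)
cell (3,1): code 0110 → (3.000,1.252)–(4.000,1.243)
cell (3,2): code 1011 → (4.000,2.835)–(3.843,3.000)
cell (3,3): code 0011 → (3.843,3.000)–(3.439,4.000)
cell (3,4): code 0011 → (3.439,4.000)–(3.101,5.000)
cell (3,5): code 0001 → (3.101,5.000)–(3.000,5.119)
cell (4,1): code 0010 → (4.000,1.243)–(4.352,2.000)
cell (4,2): code 0001 → (4.352,2.000)–(4.000,2.835)
total: 14 segments, chained into 1 closed loop(s), length Σ = 11.494994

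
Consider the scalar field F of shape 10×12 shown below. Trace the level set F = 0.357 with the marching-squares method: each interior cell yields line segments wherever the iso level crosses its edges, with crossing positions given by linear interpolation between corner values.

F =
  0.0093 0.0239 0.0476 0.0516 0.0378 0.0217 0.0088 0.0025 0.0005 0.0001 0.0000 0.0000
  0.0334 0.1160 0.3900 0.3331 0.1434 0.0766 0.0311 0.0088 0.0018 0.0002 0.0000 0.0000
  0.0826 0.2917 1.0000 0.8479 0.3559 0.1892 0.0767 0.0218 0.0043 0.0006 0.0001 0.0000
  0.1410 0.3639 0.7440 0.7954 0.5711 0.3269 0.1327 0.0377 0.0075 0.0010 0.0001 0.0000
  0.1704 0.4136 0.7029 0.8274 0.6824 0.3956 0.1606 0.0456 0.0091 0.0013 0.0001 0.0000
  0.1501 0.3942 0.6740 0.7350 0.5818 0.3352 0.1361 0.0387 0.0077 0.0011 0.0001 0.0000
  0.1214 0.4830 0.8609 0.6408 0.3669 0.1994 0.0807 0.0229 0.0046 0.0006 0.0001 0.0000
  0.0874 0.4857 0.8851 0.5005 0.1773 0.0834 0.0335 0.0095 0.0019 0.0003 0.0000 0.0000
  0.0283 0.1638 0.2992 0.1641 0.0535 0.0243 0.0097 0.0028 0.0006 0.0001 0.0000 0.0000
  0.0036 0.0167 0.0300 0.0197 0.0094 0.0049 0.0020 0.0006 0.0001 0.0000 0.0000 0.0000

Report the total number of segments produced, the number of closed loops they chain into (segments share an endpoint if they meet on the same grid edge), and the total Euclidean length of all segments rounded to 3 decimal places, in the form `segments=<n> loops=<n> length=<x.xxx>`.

cell (0,1): code 0100 → (0.904,2.000)–(1.000,1.880)
cell (0,2): code 1000 → (1.000,2.580)–(0.904,2.000)
cell (1,1): code 0110 → (1.000,1.880)–(2.000,1.092)
cell (1,2): code 1101 → (1.046,3.000)–(1.000,2.580)
cell (1,3): code 1000 → (2.000,3.998)–(1.046,3.000)
cell (2,0): code 0100 → (2.904,1.000)–(3.000,0.969)
cell (2,1): code 1110 → (2.000,1.092)–(2.904,1.000)
cell (2,3): code 1101 → (2.005,4.000)–(2.000,3.998)
cell (2,4): code 1000 → (3.000,4.877)–(2.005,4.000)
cell (3,0): code 0110 → (3.000,0.969)–(4.000,0.767)
cell (3,4): code 1101 → (3.438,5.000)–(3.000,4.877)
cell (3,5): code 1000 → (4.000,5.164)–(3.438,5.000)
cell (4,0): code 0110 → (4.000,0.767)–(5.000,0.848)
cell (4,4): code 1011 → (5.000,4.912)–(4.639,5.000)
cell (4,5): code 0001 → (4.639,5.000)–(4.000,5.164)
cell (5,0): code 0110 → (5.000,0.848)–(6.000,0.652)
cell (5,4): code 1001 → (6.000,4.059)–(5.000,4.912)
cell (6,0): code 0110 → (6.000,0.652)–(7.000,0.677)
cell (6,3): code 1011 → (7.000,3.444)–(6.052,4.000)
cell (6,4): code 0001 → (6.052,4.000)–(6.000,4.059)
cell (7,0): code 0010 → (7.000,0.677)–(7.400,1.000)
cell (7,1): code 0011 → (7.400,1.000)–(7.901,2.000)
cell (7,2): code 0011 → (7.901,2.000)–(7.427,3.000)
cell (7,3): code 0001 → (7.427,3.000)–(7.000,3.444)
total: 24 segments, chained into 1 closed loop(s), length Σ = 18.120856

segments=24 loops=1 length=18.121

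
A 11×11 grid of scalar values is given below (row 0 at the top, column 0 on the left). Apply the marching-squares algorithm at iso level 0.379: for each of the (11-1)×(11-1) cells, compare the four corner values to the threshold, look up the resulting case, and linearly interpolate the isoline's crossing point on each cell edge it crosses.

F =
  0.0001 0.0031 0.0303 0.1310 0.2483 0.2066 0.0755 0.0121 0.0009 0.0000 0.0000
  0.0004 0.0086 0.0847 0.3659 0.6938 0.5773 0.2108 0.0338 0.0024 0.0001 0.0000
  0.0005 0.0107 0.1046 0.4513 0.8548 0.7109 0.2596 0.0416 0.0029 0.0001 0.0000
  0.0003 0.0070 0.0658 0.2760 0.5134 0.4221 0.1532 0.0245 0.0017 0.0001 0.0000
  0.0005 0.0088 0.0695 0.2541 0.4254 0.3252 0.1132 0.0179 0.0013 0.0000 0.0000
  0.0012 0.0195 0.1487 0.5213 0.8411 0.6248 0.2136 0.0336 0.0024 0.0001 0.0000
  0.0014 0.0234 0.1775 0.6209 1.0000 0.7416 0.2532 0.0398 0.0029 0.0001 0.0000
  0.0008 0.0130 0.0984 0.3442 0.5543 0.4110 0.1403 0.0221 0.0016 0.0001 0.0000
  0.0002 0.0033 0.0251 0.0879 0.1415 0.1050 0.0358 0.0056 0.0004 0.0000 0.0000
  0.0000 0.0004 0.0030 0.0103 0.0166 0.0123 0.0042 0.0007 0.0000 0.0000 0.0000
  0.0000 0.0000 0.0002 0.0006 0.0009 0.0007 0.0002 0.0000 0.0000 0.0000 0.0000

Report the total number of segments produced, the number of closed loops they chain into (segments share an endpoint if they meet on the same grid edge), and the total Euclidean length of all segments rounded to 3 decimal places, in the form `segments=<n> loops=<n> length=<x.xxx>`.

cell (0,3): code 0100 → (0.293,4.000)–(1.000,3.040)
cell (0,4): code 1100 → (0.465,5.000)–(0.293,4.000)
cell (0,5): code 1000 → (1.000,5.541)–(0.465,5.000)
cell (1,2): code 0100 → (1.153,3.000)–(2.000,2.791)
cell (1,3): code 1110 → (1.000,3.040)–(1.153,3.000)
cell (1,5): code 1001 → (2.000,5.735)–(1.000,5.541)
cell (2,2): code 0010 → (2.000,2.791)–(2.412,3.000)
cell (2,3): code 0111 → (2.412,3.000)–(3.000,3.434)
cell (2,5): code 1001 → (3.000,5.160)–(2.000,5.735)
cell (3,3): code 0110 → (3.000,3.434)–(4.000,3.729)
cell (3,4): code 1011 → (4.000,4.463)–(3.445,5.000)
cell (3,5): code 0001 → (3.445,5.000)–(3.000,5.160)
cell (4,2): code 0100 → (4.467,3.000)–(5.000,2.618)
cell (4,3): code 1110 → (4.000,3.729)–(4.467,3.000)
cell (4,4): code 1101 → (4.180,5.000)–(4.000,4.463)
cell (4,5): code 1000 → (5.000,5.598)–(4.180,5.000)
cell (5,2): code 0110 → (5.000,2.618)–(6.000,2.454)
cell (5,5): code 1001 → (6.000,5.742)–(5.000,5.598)
cell (6,2): code 0010 → (6.000,2.454)–(6.874,3.000)
cell (6,3): code 0111 → (6.874,3.000)–(7.000,3.166)
cell (6,5): code 1001 → (7.000,5.118)–(6.000,5.742)
cell (7,3): code 0010 → (7.000,3.166)–(7.425,4.000)
cell (7,4): code 0011 → (7.425,4.000)–(7.105,5.000)
cell (7,5): code 0001 → (7.105,5.000)–(7.000,5.118)
total: 24 segments, chained into 1 closed loop(s), length Σ = 19.338402

segments=24 loops=1 length=19.338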